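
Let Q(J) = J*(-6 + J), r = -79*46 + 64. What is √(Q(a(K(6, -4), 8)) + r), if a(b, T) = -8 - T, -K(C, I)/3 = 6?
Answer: I*√3218 ≈ 56.727*I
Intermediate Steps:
K(C, I) = -18 (K(C, I) = -3*6 = -18)
r = -3570 (r = -3634 + 64 = -3570)
√(Q(a(K(6, -4), 8)) + r) = √((-8 - 1*8)*(-6 + (-8 - 1*8)) - 3570) = √((-8 - 8)*(-6 + (-8 - 8)) - 3570) = √(-16*(-6 - 16) - 3570) = √(-16*(-22) - 3570) = √(352 - 3570) = √(-3218) = I*√3218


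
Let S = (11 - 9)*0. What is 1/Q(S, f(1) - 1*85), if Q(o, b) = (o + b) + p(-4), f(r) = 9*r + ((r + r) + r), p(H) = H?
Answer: -1/77 ≈ -0.012987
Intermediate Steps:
f(r) = 12*r (f(r) = 9*r + (2*r + r) = 9*r + 3*r = 12*r)
S = 0 (S = 2*0 = 0)
Q(o, b) = -4 + b + o (Q(o, b) = (o + b) - 4 = (b + o) - 4 = -4 + b + o)
1/Q(S, f(1) - 1*85) = 1/(-4 + (12*1 - 1*85) + 0) = 1/(-4 + (12 - 85) + 0) = 1/(-4 - 73 + 0) = 1/(-77) = -1/77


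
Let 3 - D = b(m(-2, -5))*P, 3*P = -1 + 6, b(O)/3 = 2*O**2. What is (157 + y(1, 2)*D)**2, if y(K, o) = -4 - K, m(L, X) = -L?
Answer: 116964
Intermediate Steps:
b(O) = 6*O**2 (b(O) = 3*(2*O**2) = 6*O**2)
P = 5/3 (P = (-1 + 6)/3 = (1/3)*5 = 5/3 ≈ 1.6667)
D = -37 (D = 3 - 6*(-1*(-2))**2*5/3 = 3 - 6*2**2*5/3 = 3 - 6*4*5/3 = 3 - 24*5/3 = 3 - 1*40 = 3 - 40 = -37)
(157 + y(1, 2)*D)**2 = (157 + (-4 - 1*1)*(-37))**2 = (157 + (-4 - 1)*(-37))**2 = (157 - 5*(-37))**2 = (157 + 185)**2 = 342**2 = 116964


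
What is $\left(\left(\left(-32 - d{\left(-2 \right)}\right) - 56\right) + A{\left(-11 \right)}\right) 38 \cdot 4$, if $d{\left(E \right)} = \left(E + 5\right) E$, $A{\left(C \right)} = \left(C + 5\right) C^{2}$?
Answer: $-122816$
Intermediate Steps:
$A{\left(C \right)} = C^{2} \left(5 + C\right)$ ($A{\left(C \right)} = \left(5 + C\right) C^{2} = C^{2} \left(5 + C\right)$)
$d{\left(E \right)} = E \left(5 + E\right)$ ($d{\left(E \right)} = \left(5 + E\right) E = E \left(5 + E\right)$)
$\left(\left(\left(-32 - d{\left(-2 \right)}\right) - 56\right) + A{\left(-11 \right)}\right) 38 \cdot 4 = \left(\left(\left(-32 - - 2 \left(5 - 2\right)\right) - 56\right) + \left(-11\right)^{2} \left(5 - 11\right)\right) 38 \cdot 4 = \left(\left(\left(-32 - \left(-2\right) 3\right) - 56\right) + 121 \left(-6\right)\right) 152 = \left(\left(\left(-32 - -6\right) - 56\right) - 726\right) 152 = \left(\left(\left(-32 + 6\right) - 56\right) - 726\right) 152 = \left(\left(-26 - 56\right) - 726\right) 152 = \left(-82 - 726\right) 152 = \left(-808\right) 152 = -122816$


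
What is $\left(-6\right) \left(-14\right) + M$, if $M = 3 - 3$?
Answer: $84$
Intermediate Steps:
$M = 0$
$\left(-6\right) \left(-14\right) + M = \left(-6\right) \left(-14\right) + 0 = 84 + 0 = 84$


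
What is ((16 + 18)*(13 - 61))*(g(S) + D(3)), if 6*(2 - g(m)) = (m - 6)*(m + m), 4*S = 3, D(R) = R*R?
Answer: -20094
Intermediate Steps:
D(R) = R²
S = ¾ (S = (¼)*3 = ¾ ≈ 0.75000)
g(m) = 2 - m*(-6 + m)/3 (g(m) = 2 - (m - 6)*(m + m)/6 = 2 - (-6 + m)*2*m/6 = 2 - m*(-6 + m)/3)
((16 + 18)*(13 - 61))*(g(S) + D(3)) = ((16 + 18)*(13 - 61))*((2 + 2*(¾) - (¾)²/3) + 3²) = (34*(-48))*((2 + 3/2 - ⅓*9/16) + 9) = -1632*((2 + 3/2 - 3/16) + 9) = -1632*(53/16 + 9) = -1632*197/16 = -20094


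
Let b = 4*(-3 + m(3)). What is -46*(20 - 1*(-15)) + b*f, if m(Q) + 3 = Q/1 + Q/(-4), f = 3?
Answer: -1655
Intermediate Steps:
m(Q) = -3 + 3*Q/4 (m(Q) = -3 + (Q/1 + Q/(-4)) = -3 + (Q*1 + Q*(-1/4)) = -3 + (Q - Q/4) = -3 + 3*Q/4)
b = -15 (b = 4*(-3 + (-3 + (3/4)*3)) = 4*(-3 + (-3 + 9/4)) = 4*(-3 - 3/4) = 4*(-15/4) = -15)
-46*(20 - 1*(-15)) + b*f = -46*(20 - 1*(-15)) - 15*3 = -46*(20 + 15) - 45 = -46*35 - 45 = -1610 - 45 = -1655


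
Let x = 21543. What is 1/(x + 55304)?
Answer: 1/76847 ≈ 1.3013e-5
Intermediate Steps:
1/(x + 55304) = 1/(21543 + 55304) = 1/76847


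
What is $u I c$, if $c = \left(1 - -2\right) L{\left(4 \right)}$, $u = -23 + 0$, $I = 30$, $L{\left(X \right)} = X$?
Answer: $-8280$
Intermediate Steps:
$u = -23$
$c = 12$ ($c = \left(1 - -2\right) 4 = \left(1 + 2\right) 4 = 3 \cdot 4 = 12$)
$u I c = \left(-23\right) 30 \cdot 12 = \left(-690\right) 12 = -8280$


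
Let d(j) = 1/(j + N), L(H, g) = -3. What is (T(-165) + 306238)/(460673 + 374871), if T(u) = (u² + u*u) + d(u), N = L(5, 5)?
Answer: 60595583/140371392 ≈ 0.43168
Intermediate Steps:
N = -3
d(j) = 1/(-3 + j) (d(j) = 1/(j - 3) = 1/(-3 + j))
T(u) = 1/(-3 + u) + 2*u² (T(u) = (u² + u*u) + 1/(-3 + u) = (u² + u²) + 1/(-3 + u) = 2*u² + 1/(-3 + u) = 1/(-3 + u) + 2*u²)
(T(-165) + 306238)/(460673 + 374871) = ((1 + 2*(-165)²*(-3 - 165))/(-3 - 165) + 306238)/(460673 + 374871) = ((1 + 2*27225*(-168))/(-168) + 306238)/835544 = (-(1 - 9147600)/168 + 306238)*(1/835544) = (-1/168*(-9147599) + 306238)*(1/835544) = (9147599/168 + 306238)*(1/835544) = (60595583/168)*(1/835544) = 60595583/140371392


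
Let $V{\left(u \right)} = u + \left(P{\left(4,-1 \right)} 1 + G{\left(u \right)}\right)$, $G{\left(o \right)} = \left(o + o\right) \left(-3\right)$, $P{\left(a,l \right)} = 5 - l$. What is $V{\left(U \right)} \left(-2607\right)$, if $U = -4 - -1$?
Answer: $-54747$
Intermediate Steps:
$G{\left(o \right)} = - 6 o$ ($G{\left(o \right)} = 2 o \left(-3\right) = - 6 o$)
$U = -3$ ($U = -4 + 1 = -3$)
$V{\left(u \right)} = 6 - 5 u$ ($V{\left(u \right)} = u - \left(6 u - \left(5 - -1\right) 1\right) = u - \left(6 u - \left(5 + 1\right) 1\right) = u - \left(-6 + 6 u\right) = 6 - 5 u$)
$V{\left(U \right)} \left(-2607\right) = \left(6 - -15\right) \left(-2607\right) = \left(6 + 15\right) \left(-2607\right) = 21 \left(-2607\right) = -54747$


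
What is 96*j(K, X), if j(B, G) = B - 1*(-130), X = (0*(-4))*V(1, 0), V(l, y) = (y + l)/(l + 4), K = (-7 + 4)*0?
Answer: 12480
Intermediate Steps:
K = 0 (K = -3*0 = 0)
V(l, y) = (l + y)/(4 + l)
X = 0 (X = (0*(-4))*((1 + 0)/(4 + 1)) = 0*(1/5) = 0*((⅕)*1) = 0*(⅕) = 0)
j(B, G) = 130 + B (j(B, G) = B + 130 = 130 + B)
96*j(K, X) = 96*(130 + 0) = 96*130 = 12480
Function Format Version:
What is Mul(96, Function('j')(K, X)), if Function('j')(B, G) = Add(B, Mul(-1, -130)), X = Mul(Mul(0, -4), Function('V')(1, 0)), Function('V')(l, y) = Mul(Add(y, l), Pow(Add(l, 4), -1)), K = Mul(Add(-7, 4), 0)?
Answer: 12480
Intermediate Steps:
K = 0 (K = Mul(-3, 0) = 0)
Function('V')(l, y) = Mul(Pow(Add(4, l), -1), Add(l, y)) (Function('V')(l, y) = Mul(Add(l, y), Pow(Add(4, l), -1)) = Mul(Pow(Add(4, l), -1), Add(l, y)))
X = 0 (X = Mul(Mul(0, -4), Mul(Pow(Add(4, 1), -1), Add(1, 0))) = Mul(0, Mul(Pow(5, -1), 1)) = Mul(0, Mul(Rational(1, 5), 1)) = Mul(0, Rational(1, 5)) = 0)
Function('j')(B, G) = Add(130, B) (Function('j')(B, G) = Add(B, 130) = Add(130, B))
Mul(96, Function('j')(K, X)) = Mul(96, Add(130, 0)) = Mul(96, 130) = 12480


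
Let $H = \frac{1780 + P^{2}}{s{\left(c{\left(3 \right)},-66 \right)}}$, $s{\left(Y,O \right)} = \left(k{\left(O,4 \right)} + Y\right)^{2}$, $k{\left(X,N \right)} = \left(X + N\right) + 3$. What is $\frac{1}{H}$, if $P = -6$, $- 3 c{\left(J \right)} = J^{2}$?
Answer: $\frac{961}{454} \approx 2.1167$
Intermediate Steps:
$c{\left(J \right)} = - \frac{J^{2}}{3}$
$k{\left(X,N \right)} = 3 + N + X$ ($k{\left(X,N \right)} = \left(N + X\right) + 3 = 3 + N + X$)
$s{\left(Y,O \right)} = \left(7 + O + Y\right)^{2}$ ($s{\left(Y,O \right)} = \left(\left(3 + 4 + O\right) + Y\right)^{2} = \left(\left(7 + O\right) + Y\right)^{2} = \left(7 + O + Y\right)^{2}$)
$H = \frac{454}{961}$ ($H = \frac{1780 + \left(-6\right)^{2}}{\left(7 - 66 - \frac{3^{2}}{3}\right)^{2}} = \frac{1780 + 36}{\left(7 - 66 - 3\right)^{2}} = \frac{1816}{\left(7 - 66 - 3\right)^{2}} = \frac{1816}{\left(-62\right)^{2}} = \frac{1816}{3844} = 1816 \cdot \frac{1}{3844} = \frac{454}{961} \approx 0.47242$)
$\frac{1}{H} = \frac{1}{\frac{454}{961}} = \frac{961}{454}$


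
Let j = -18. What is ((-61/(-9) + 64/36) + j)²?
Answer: 7225/81 ≈ 89.198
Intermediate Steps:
((-61/(-9) + 64/36) + j)² = ((-61/(-9) + 64/36) - 18)² = ((-61*(-⅑) + 64*(1/36)) - 18)² = ((61/9 + 16/9) - 18)² = (77/9 - 18)² = (-85/9)² = 7225/81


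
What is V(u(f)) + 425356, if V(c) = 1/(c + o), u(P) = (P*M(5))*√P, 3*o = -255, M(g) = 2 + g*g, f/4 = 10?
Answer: 3968467267797/9329755 + 432*√10/9329755 ≈ 4.2536e+5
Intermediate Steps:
f = 40 (f = 4*10 = 40)
M(g) = 2 + g²
o = -85 (o = (⅓)*(-255) = -85)
u(P) = 27*P^(3/2) (u(P) = (P*(2 + 5²))*√P = (P*(2 + 25))*√P = (P*27)*√P = (27*P)*√P = 27*P^(3/2))
V(c) = 1/(-85 + c) (V(c) = 1/(c - 85) = 1/(-85 + c))
V(u(f)) + 425356 = 1/(-85 + 27*40^(3/2)) + 425356 = 1/(-85 + 27*(80*√10)) + 425356 = 1/(-85 + 2160*√10) + 425356 = 425356 + 1/(-85 + 2160*√10)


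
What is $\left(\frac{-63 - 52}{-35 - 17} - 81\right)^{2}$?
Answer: $\frac{16785409}{2704} \approx 6207.6$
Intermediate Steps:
$\left(\frac{-63 - 52}{-35 - 17} - 81\right)^{2} = \left(- \frac{115}{-52} - 81\right)^{2} = \left(\left(-115\right) \left(- \frac{1}{52}\right) - 81\right)^{2} = \left(\frac{115}{52} - 81\right)^{2} = \left(- \frac{4097}{52}\right)^{2} = \frac{16785409}{2704}$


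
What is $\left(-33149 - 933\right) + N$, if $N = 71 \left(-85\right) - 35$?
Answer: $-40152$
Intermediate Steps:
$N = -6070$ ($N = -6035 - 35 = -6070$)
$\left(-33149 - 933\right) + N = \left(-33149 - 933\right) - 6070 = -34082 - 6070 = -40152$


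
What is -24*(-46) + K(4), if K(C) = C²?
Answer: 1120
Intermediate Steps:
-24*(-46) + K(4) = -24*(-46) + 4² = 1104 + 16 = 1120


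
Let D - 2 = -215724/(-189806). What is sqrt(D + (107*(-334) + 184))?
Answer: I*sqrt(320191674721382)/94903 ≈ 188.55*I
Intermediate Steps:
D = 297668/94903 (D = 2 - 215724/(-189806) = 2 - 215724*(-1/189806) = 2 + 107862/94903 = 297668/94903 ≈ 3.1366)
sqrt(D + (107*(-334) + 184)) = sqrt(297668/94903 + (107*(-334) + 184)) = sqrt(297668/94903 + (-35738 + 184)) = sqrt(297668/94903 - 35554) = sqrt(-3373883594/94903) = I*sqrt(320191674721382)/94903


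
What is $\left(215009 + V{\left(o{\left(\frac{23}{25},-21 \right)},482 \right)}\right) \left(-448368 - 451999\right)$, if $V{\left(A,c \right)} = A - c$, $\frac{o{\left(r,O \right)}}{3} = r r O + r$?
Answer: $- \frac{120692191232691}{625} \approx -1.9311 \cdot 10^{11}$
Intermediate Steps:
$o{\left(r,O \right)} = 3 r + 3 O r^{2}$ ($o{\left(r,O \right)} = 3 \left(r r O + r\right) = 3 \left(r^{2} O + r\right) = 3 \left(O r^{2} + r\right) = 3 \left(r + O r^{2}\right) = 3 r + 3 O r^{2}$)
$\left(215009 + V{\left(o{\left(\frac{23}{25},-21 \right)},482 \right)}\right) \left(-448368 - 451999\right) = \left(215009 - \left(482 - 3 \cdot \frac{23}{25} \left(1 - 21 \cdot \frac{23}{25}\right)\right)\right) \left(-448368 - 451999\right) = \left(215009 - \left(482 - 3 \cdot 23 \cdot \frac{1}{25} \left(1 - 21 \cdot 23 \cdot \frac{1}{25}\right)\right)\right) \left(-900367\right) = \left(215009 - \left(482 - \frac{69 \left(1 - \frac{483}{25}\right)}{25}\right)\right) \left(-900367\right) = \left(215009 - \left(482 - - \frac{31602}{625}\right)\right) \left(-900367\right) = \left(215009 - \frac{332852}{625}\right) \left(-900367\right) = \frac{134047773}{625} \left(-900367\right) = - \frac{120692191232691}{625}$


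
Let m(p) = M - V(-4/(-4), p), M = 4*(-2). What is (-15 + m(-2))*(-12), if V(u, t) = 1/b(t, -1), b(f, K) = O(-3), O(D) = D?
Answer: 272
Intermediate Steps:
b(f, K) = -3
V(u, t) = -⅓ (V(u, t) = 1/(-3) = -⅓)
M = -8
m(p) = -23/3 (m(p) = -8 - 1*(-⅓) = -8 + ⅓ = -23/3)
(-15 + m(-2))*(-12) = (-15 - 23/3)*(-12) = -68/3*(-12) = 272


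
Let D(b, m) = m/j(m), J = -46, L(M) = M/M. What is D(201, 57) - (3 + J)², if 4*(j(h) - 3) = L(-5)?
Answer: -23809/13 ≈ -1831.5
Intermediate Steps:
L(M) = 1
j(h) = 13/4 (j(h) = 3 + (¼)*1 = 3 + ¼ = 13/4)
D(b, m) = 4*m/13 (D(b, m) = m/(13/4) = m*(4/13) = 4*m/13)
D(201, 57) - (3 + J)² = (4/13)*57 - (3 - 46)² = 228/13 - 1*(-43)² = 228/13 - 1*1849 = 228/13 - 1849 = -23809/13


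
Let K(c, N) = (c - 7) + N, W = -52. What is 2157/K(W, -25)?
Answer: -719/28 ≈ -25.679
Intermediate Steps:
K(c, N) = -7 + N + c (K(c, N) = (-7 + c) + N = -7 + N + c)
2157/K(W, -25) = 2157/(-7 - 25 - 52) = 2157/(-84) = 2157*(-1/84) = -719/28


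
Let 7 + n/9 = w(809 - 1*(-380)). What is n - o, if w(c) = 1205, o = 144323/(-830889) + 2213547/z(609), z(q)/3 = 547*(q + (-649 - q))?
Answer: 3181010226941324/294968087667 ≈ 10784.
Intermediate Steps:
z(q) = -1065009 (z(q) = 3*(547*(q + (-649 - q))) = 3*(547*(-649)) = 3*(-355003) = -1065009)
o = -664305715730/294968087667 (o = 144323/(-830889) + 2213547/(-1065009) = 144323*(-1/830889) + 2213547*(-1/1065009) = -144323/830889 - 737849/355003 = -664305715730/294968087667 ≈ -2.2521)
n = 10782 (n = -63 + 9*1205 = -63 + 10845 = 10782)
n - o = 10782 - 1*(-664305715730/294968087667) = 10782 + 664305715730/294968087667 = 3181010226941324/294968087667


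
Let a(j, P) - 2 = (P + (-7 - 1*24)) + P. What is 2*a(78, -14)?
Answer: -114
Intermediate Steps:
a(j, P) = -29 + 2*P (a(j, P) = 2 + ((P + (-7 - 1*24)) + P) = 2 + ((P + (-7 - 24)) + P) = 2 + ((P - 31) + P) = 2 + ((-31 + P) + P) = 2 + (-31 + 2*P) = -29 + 2*P)
2*a(78, -14) = 2*(-29 + 2*(-14)) = 2*(-29 - 28) = 2*(-57) = -114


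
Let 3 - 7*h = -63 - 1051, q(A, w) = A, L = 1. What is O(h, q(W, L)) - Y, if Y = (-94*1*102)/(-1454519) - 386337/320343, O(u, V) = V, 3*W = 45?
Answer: 2516012586158/155314993339 ≈ 16.199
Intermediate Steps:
W = 15 (W = (⅓)*45 = 15)
h = 1117/7 (h = 3/7 - (-63 - 1051)/7 = 3/7 - ⅐*(-1114) = 3/7 + 1114/7 = 1117/7 ≈ 159.57)
Y = -186287686073/155314993339 (Y = -94*102*(-1/1454519) - 386337*1/320343 = -9588*(-1/1454519) - 128779/106781 = 9588/1454519 - 128779/106781 = -186287686073/155314993339 ≈ -1.1994)
O(h, q(W, L)) - Y = 15 - 1*(-186287686073/155314993339) = 15 + 186287686073/155314993339 = 2516012586158/155314993339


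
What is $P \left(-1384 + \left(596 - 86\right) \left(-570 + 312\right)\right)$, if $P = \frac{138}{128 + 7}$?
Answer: $- \frac{6116344}{45} \approx -1.3592 \cdot 10^{5}$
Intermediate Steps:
$P = \frac{46}{45}$ ($P = \frac{138}{135} = 138 \cdot \frac{1}{135} = \frac{46}{45} \approx 1.0222$)
$P \left(-1384 + \left(596 - 86\right) \left(-570 + 312\right)\right) = \frac{46 \left(-1384 + \left(596 - 86\right) \left(-570 + 312\right)\right)}{45} = \frac{46 \left(-1384 + 510 \left(-258\right)\right)}{45} = \frac{46 \left(-1384 - 131580\right)}{45} = \frac{46}{45} \left(-132964\right) = - \frac{6116344}{45}$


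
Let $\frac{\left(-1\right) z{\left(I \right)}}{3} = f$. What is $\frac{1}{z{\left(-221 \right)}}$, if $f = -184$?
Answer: $\frac{1}{552} \approx 0.0018116$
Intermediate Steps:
$z{\left(I \right)} = 552$ ($z{\left(I \right)} = \left(-3\right) \left(-184\right) = 552$)
$\frac{1}{z{\left(-221 \right)}} = \frac{1}{552}$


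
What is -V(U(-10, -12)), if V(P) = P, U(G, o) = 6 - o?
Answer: -18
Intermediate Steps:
-V(U(-10, -12)) = -(6 - 1*(-12)) = -(6 + 12) = -1*18 = -18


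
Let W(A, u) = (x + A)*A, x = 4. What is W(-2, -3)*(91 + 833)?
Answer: -3696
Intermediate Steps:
W(A, u) = A*(4 + A) (W(A, u) = (4 + A)*A = A*(4 + A))
W(-2, -3)*(91 + 833) = (-2*(4 - 2))*(91 + 833) = -2*2*924 = -4*924 = -3696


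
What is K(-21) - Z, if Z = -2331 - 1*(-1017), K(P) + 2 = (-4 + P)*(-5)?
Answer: 1437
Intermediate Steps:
K(P) = 18 - 5*P (K(P) = -2 + (-4 + P)*(-5) = -2 + (20 - 5*P) = 18 - 5*P)
Z = -1314 (Z = -2331 + 1017 = -1314)
K(-21) - Z = (18 - 5*(-21)) - 1*(-1314) = (18 + 105) + 1314 = 123 + 1314 = 1437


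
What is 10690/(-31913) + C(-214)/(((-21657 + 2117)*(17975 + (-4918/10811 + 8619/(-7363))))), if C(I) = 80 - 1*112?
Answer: -18678089642781539332/55759966034471844915 ≈ -0.33497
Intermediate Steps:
C(I) = -32 (C(I) = 80 - 112 = -32)
10690/(-31913) + C(-214)/(((-21657 + 2117)*(17975 + (-4918/10811 + 8619/(-7363))))) = 10690/(-31913) - 32*1/((-21657 + 2117)*(17975 + (-4918/10811 + 8619/(-7363)))) = 10690*(-1/31913) - 32*(-1/(19540*(17975 + (-4918*1/10811 + 8619*(-1/7363))))) = -10690/31913 - 32*(-1/(19540*(17975 + (-4918/10811 - 8619/7363)))) = -10690/31913 - 32*(-1/(19540*(17975 - 129391243/79601393))) = -10690/31913 - 32/((-19540*1430705647932/79601393)) = -10690/31913 - 32/(-27955988360591280/79601393) = -10690/31913 - 32*(-79601393/27955988360591280) = -10690/31913 + 159202786/1747249272536955 = -18678089642781539332/55759966034471844915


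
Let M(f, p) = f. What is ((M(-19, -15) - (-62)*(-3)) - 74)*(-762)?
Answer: 212598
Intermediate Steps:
((M(-19, -15) - (-62)*(-3)) - 74)*(-762) = ((-19 - (-62)*(-3)) - 74)*(-762) = ((-19 - 1*186) - 74)*(-762) = ((-19 - 186) - 74)*(-762) = (-205 - 74)*(-762) = -279*(-762) = 212598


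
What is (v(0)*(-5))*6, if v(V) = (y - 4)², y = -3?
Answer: -1470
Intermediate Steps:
v(V) = 49 (v(V) = (-3 - 4)² = (-7)² = 49)
(v(0)*(-5))*6 = (49*(-5))*6 = -245*6 = -1470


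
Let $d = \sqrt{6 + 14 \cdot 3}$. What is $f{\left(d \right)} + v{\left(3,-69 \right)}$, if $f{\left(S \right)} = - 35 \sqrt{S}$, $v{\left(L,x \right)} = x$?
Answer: $-69 - 70 \sqrt[4]{3} \approx -161.13$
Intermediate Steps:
$d = 4 \sqrt{3}$ ($d = \sqrt{6 + 42} = \sqrt{48} = 4 \sqrt{3} \approx 6.9282$)
$f{\left(d \right)} + v{\left(3,-69 \right)} = - 35 \sqrt{4 \sqrt{3}} - 69 = - 35 \cdot 2 \sqrt[4]{3} - 69 = - 70 \sqrt[4]{3} - 69 = -69 - 70 \sqrt[4]{3}$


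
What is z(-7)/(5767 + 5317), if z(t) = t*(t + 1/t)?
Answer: 25/5542 ≈ 0.0045110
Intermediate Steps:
z(t) = t*(t + 1/t)
z(-7)/(5767 + 5317) = (1 + (-7)²)/(5767 + 5317) = (1 + 49)/11084 = (1/11084)*50 = 25/5542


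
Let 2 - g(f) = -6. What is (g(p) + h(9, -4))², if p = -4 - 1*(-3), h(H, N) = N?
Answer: 16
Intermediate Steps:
p = -1 (p = -4 + 3 = -1)
g(f) = 8 (g(f) = 2 - 1*(-6) = 2 + 6 = 8)
(g(p) + h(9, -4))² = (8 - 4)² = 4² = 16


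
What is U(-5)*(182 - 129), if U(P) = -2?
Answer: -106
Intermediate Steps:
U(-5)*(182 - 129) = -2*(182 - 129) = -2*53 = -106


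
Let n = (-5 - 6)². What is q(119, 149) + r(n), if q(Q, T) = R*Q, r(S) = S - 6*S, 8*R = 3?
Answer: -4483/8 ≈ -560.38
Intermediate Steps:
R = 3/8 (R = (⅛)*3 = 3/8 ≈ 0.37500)
n = 121 (n = (-11)² = 121)
r(S) = -5*S
q(Q, T) = 3*Q/8
q(119, 149) + r(n) = (3/8)*119 - 5*121 = 357/8 - 605 = -4483/8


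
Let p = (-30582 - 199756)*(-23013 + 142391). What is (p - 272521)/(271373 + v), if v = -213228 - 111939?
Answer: 27497562285/53794 ≈ 5.1116e+5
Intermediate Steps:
v = -325167
p = -27497289764 (p = -230338*119378 = -27497289764)
(p - 272521)/(271373 + v) = (-27497289764 - 272521)/(271373 - 325167) = -27497562285/(-53794) = -27497562285*(-1/53794) = 27497562285/53794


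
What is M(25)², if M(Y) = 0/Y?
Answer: 0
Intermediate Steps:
M(Y) = 0
M(25)² = 0² = 0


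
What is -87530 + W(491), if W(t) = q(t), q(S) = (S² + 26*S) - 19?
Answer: 166298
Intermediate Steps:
q(S) = -19 + S² + 26*S
W(t) = -19 + t² + 26*t
-87530 + W(491) = -87530 + (-19 + 491² + 26*491) = -87530 + (-19 + 241081 + 12766) = -87530 + 253828 = 166298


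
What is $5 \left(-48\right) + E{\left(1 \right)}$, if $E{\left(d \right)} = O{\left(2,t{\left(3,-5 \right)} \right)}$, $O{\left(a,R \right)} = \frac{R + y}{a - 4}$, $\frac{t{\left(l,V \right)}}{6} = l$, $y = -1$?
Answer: $- \frac{497}{2} \approx -248.5$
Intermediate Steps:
$t{\left(l,V \right)} = 6 l$
$O{\left(a,R \right)} = \frac{-1 + R}{-4 + a}$ ($O{\left(a,R \right)} = \frac{R - 1}{a - 4} = \frac{-1 + R}{-4 + a}$)
$E{\left(d \right)} = - \frac{17}{2}$ ($E{\left(d \right)} = \frac{-1 + 6 \cdot 3}{-4 + 2} = \frac{-1 + 18}{-2} = \left(- \frac{1}{2}\right) 17 = - \frac{17}{2}$)
$5 \left(-48\right) + E{\left(1 \right)} = 5 \left(-48\right) - \frac{17}{2} = -240 - \frac{17}{2} = - \frac{497}{2}$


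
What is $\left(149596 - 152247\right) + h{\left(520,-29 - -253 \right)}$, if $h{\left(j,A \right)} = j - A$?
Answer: $-2355$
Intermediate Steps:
$\left(149596 - 152247\right) + h{\left(520,-29 - -253 \right)} = \left(149596 - 152247\right) + \left(520 - \left(-29 - -253\right)\right) = -2651 + \left(520 - \left(-29 + 253\right)\right) = -2651 + \left(520 - 224\right) = -2651 + 296 = -2355$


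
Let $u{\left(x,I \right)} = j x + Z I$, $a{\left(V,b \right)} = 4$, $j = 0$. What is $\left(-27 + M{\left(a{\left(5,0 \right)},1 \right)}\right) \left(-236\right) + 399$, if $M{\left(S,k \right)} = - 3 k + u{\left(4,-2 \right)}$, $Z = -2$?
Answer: $6535$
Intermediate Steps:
$u{\left(x,I \right)} = - 2 I$ ($u{\left(x,I \right)} = 0 x - 2 I = 0 - 2 I = - 2 I$)
$M{\left(S,k \right)} = 4 - 3 k$ ($M{\left(S,k \right)} = - 3 k - -4 = - 3 k + 4 = 4 - 3 k$)
$\left(-27 + M{\left(a{\left(5,0 \right)},1 \right)}\right) \left(-236\right) + 399 = \left(-27 + \left(4 - 3\right)\right) \left(-236\right) + 399 = \left(-27 + 1\right) \left(-236\right) + 399 = \left(-26\right) \left(-236\right) + 399 = 6136 + 399 = 6535$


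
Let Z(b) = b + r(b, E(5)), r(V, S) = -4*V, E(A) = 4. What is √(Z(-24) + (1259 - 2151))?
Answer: 2*I*√205 ≈ 28.636*I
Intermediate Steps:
Z(b) = -3*b (Z(b) = b - 4*b = -3*b)
√(Z(-24) + (1259 - 2151)) = √(-3*(-24) + (1259 - 2151)) = √(72 - 892) = √(-820) = 2*I*√205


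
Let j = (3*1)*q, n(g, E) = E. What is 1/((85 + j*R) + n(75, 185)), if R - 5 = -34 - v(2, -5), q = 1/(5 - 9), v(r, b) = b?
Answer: 1/288 ≈ 0.0034722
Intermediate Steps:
q = -¼ (q = 1/(-4) = -¼ ≈ -0.25000)
R = -24 (R = 5 + (-34 - 1*(-5)) = 5 + (-34 + 5) = 5 - 29 = -24)
j = -¾ (j = (3*1)*(-¼) = 3*(-¼) = -¾ ≈ -0.75000)
1/((85 + j*R) + n(75, 185)) = 1/((85 - ¾*(-24)) + 185) = 1/((85 + 18) + 185) = 1/(103 + 185) = 1/288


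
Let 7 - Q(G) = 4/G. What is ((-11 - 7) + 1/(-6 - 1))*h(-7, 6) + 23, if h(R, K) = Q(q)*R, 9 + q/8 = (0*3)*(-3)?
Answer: 16543/18 ≈ 919.06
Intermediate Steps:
q = -72 (q = -72 + 8*((0*3)*(-3)) = -72 + 8*(0*(-3)) = -72 + 8*0 = -72 + 0 = -72)
Q(G) = 7 - 4/G
h(R, K) = 127*R/18 (h(R, K) = (7 - 4/(-72))*R = (7 - 4*(-1/72))*R = (7 + 1/18)*R = 127*R/18)
((-11 - 7) + 1/(-6 - 1))*h(-7, 6) + 23 = ((-11 - 7) + 1/(-6 - 1))*((127/18)*(-7)) + 23 = (-18 + 1/(-7))*(-889/18) + 23 = (-18 - 1/7)*(-889/18) + 23 = -127/7*(-889/18) + 23 = 16129/18 + 23 = 16543/18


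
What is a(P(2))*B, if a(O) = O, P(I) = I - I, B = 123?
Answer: 0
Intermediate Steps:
P(I) = 0
a(P(2))*B = 0*123 = 0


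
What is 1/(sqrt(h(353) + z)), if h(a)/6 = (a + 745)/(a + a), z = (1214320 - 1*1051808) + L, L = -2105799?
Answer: -I*sqrt(242149887001)/685977017 ≈ -0.00071735*I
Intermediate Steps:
z = -1943287 (z = (1214320 - 1*1051808) - 2105799 = (1214320 - 1051808) - 2105799 = 162512 - 2105799 = -1943287)
h(a) = 3*(745 + a)/a (h(a) = 6*((a + 745)/(a + a)) = 6*((745 + a)/((2*a))) = 6*((745 + a)*(1/(2*a))) = 6*((745 + a)/(2*a)) = 3*(745 + a)/a)
1/(sqrt(h(353) + z)) = 1/(sqrt((3 + 2235/353) - 1943287)) = 1/(sqrt(3294/353 - 1943287)) = 1/(sqrt(-685977017/353)) = 1/(I*sqrt(242149887001)/353) = -I*sqrt(242149887001)/685977017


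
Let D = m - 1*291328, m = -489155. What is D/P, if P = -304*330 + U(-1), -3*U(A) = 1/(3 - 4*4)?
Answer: 30438837/3912479 ≈ 7.7799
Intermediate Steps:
U(A) = 1/39 (U(A) = -1/(3*(3 - 4*4)) = -1/(3*(3 - 16)) = -⅓/(-13) = -⅓*(-1/13) = 1/39)
D = -780483 (D = -489155 - 1*291328 = -489155 - 291328 = -780483)
P = -3912479/39 (P = -304*330 + 1/39 = -100320 + 1/39 = -3912479/39 ≈ -1.0032e+5)
D/P = -780483/(-3912479/39) = -780483*(-39/3912479) = 30438837/3912479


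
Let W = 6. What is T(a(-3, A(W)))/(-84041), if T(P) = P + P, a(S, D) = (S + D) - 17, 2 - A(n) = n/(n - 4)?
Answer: 42/84041 ≈ 0.00049976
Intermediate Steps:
A(n) = 2 - n/(-4 + n) (A(n) = 2 - n/(n - 4) = 2 - n/(-4 + n))
a(S, D) = -17 + D + S (a(S, D) = (D + S) - 17 = -17 + D + S)
T(P) = 2*P
T(a(-3, A(W)))/(-84041) = (2*(-17 + (-8 + 6)/(-4 + 6) - 3))/(-84041) = (2*(-17 - 2/2 - 3))*(-1/84041) = (2*(-17 + (½)*(-2) - 3))*(-1/84041) = (2*(-17 - 1 - 3))*(-1/84041) = (2*(-21))*(-1/84041) = -42*(-1/84041) = 42/84041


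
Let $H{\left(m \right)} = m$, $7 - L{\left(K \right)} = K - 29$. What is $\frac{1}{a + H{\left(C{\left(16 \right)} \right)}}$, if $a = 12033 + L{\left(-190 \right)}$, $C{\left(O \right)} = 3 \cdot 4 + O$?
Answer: $\frac{1}{12287} \approx 8.1387 \cdot 10^{-5}$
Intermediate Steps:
$L{\left(K \right)} = 36 - K$ ($L{\left(K \right)} = 7 - \left(K - 29\right) = 7 - \left(-29 + K\right) = 36 - K$)
$C{\left(O \right)} = 12 + O$
$a = 12259$ ($a = 12033 + \left(36 - -190\right) = 12033 + \left(36 + 190\right) = 12033 + 226 = 12259$)
$\frac{1}{a + H{\left(C{\left(16 \right)} \right)}} = \frac{1}{12259 + \left(12 + 16\right)} = \frac{1}{12259 + 28} = \frac{1}{12287}$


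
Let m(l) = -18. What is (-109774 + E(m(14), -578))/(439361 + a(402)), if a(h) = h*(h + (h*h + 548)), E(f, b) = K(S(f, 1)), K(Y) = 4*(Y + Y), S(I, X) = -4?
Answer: -109806/65786069 ≈ -0.0016691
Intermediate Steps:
K(Y) = 8*Y (K(Y) = 4*(2*Y) = 8*Y)
E(f, b) = -32 (E(f, b) = 8*(-4) = -32)
a(h) = h*(548 + h + h²) (a(h) = h*(h + (h² + 548)) = h*(h + (548 + h²)) = h*(548 + h + h²))
(-109774 + E(m(14), -578))/(439361 + a(402)) = (-109774 - 32)/(439361 + 402*(548 + 402 + 402²)) = -109806/(439361 + 402*(548 + 402 + 161604)) = -109806/(439361 + 402*162554) = -109806/(439361 + 65346708) = -109806/65786069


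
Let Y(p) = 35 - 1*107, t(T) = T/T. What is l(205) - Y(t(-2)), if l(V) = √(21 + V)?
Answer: 72 + √226 ≈ 87.033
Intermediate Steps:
t(T) = 1
Y(p) = -72 (Y(p) = 35 - 107 = -72)
l(205) - Y(t(-2)) = √(21 + 205) - 1*(-72) = √226 + 72 = 72 + √226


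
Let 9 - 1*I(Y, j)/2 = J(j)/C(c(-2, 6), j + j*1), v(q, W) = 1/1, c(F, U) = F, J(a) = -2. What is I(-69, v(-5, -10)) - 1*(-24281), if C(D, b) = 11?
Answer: 267293/11 ≈ 24299.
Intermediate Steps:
v(q, W) = 1
I(Y, j) = 202/11 (I(Y, j) = 18 - (-4)/11 = 18 - 2*(-2/11) = 18 + 4/11 = 202/11)
I(-69, v(-5, -10)) - 1*(-24281) = 202/11 - 1*(-24281) = 202/11 + 24281 = 267293/11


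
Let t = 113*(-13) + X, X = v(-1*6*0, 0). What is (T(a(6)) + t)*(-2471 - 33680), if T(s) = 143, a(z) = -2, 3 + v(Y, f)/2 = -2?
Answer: 48297736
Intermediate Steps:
v(Y, f) = -10 (v(Y, f) = -6 + 2*(-2) = -6 - 4 = -10)
X = -10
t = -1479 (t = 113*(-13) - 10 = -1469 - 10 = -1479)
(T(a(6)) + t)*(-2471 - 33680) = (143 - 1479)*(-2471 - 33680) = -1336*(-36151) = 48297736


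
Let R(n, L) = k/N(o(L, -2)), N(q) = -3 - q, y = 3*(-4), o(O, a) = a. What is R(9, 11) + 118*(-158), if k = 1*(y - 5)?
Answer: -18627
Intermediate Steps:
y = -12
k = -17 (k = 1*(-12 - 5) = 1*(-17) = -17)
R(n, L) = 17 (R(n, L) = -17/(-3 - 1*(-2)) = -17/(-3 + 2) = -17/(-1) = -17*(-1) = 17)
R(9, 11) + 118*(-158) = 17 + 118*(-158) = 17 - 18644 = -18627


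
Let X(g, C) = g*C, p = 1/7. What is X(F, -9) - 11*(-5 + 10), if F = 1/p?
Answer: -118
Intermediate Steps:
p = ⅐ ≈ 0.14286
F = 7 (F = 1/(⅐) = 7)
X(g, C) = C*g
X(F, -9) - 11*(-5 + 10) = -9*7 - 11*(-5 + 10) = -63 - 11*5 = -63 - 1*55 = -63 - 55 = -118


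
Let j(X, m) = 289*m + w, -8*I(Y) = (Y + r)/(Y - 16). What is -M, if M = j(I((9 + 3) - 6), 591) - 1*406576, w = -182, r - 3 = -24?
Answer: 235959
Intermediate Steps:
r = -21 (r = 3 - 24 = -21)
I(Y) = -(-21 + Y)/(8*(-16 + Y)) (I(Y) = -(Y - 21)/(8*(Y - 16)) = -(-21 + Y)/(8*(-16 + Y)))
j(X, m) = -182 + 289*m (j(X, m) = 289*m - 182 = -182 + 289*m)
M = -235959 (M = (-182 + 289*591) - 1*406576 = (-182 + 170799) - 406576 = 170617 - 406576 = -235959)
-M = -1*(-235959) = 235959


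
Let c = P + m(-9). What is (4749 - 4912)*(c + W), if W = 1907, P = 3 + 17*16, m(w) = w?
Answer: -354199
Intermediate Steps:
P = 275 (P = 3 + 272 = 275)
c = 266 (c = 275 - 9 = 266)
(4749 - 4912)*(c + W) = (4749 - 4912)*(266 + 1907) = -163*2173 = -354199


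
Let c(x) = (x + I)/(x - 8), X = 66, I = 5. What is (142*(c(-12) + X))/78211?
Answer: 94217/782110 ≈ 0.12047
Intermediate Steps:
c(x) = (5 + x)/(-8 + x) (c(x) = (x + 5)/(x - 8) = (5 + x)/(-8 + x))
(142*(c(-12) + X))/78211 = (142*((5 - 12)/(-8 - 12) + 66))/78211 = (142*(-7/(-20) + 66))*(1/78211) = (142*(-1/20*(-7) + 66))*(1/78211) = (142*(7/20 + 66))*(1/78211) = (142*(1327/20))*(1/78211) = (94217/10)*(1/78211) = 94217/782110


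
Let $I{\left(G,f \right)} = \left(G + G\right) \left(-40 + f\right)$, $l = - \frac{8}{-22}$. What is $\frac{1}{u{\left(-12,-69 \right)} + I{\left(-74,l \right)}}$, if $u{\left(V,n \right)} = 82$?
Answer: $\frac{11}{65430} \approx 0.00016812$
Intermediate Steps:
$l = \frac{4}{11}$ ($l = \left(-8\right) \left(- \frac{1}{22}\right) = \frac{4}{11} \approx 0.36364$)
$I{\left(G,f \right)} = 2 G \left(-40 + f\right)$
$\frac{1}{u{\left(-12,-69 \right)} + I{\left(-74,l \right)}} = \frac{1}{82 + 2 \left(-74\right) \left(-40 + \frac{4}{11}\right)} = \frac{1}{82 + 2 \left(-74\right) \left(- \frac{436}{11}\right)} = \frac{1}{82 + \frac{64528}{11}} = \frac{1}{\frac{65430}{11}} = \frac{11}{65430}$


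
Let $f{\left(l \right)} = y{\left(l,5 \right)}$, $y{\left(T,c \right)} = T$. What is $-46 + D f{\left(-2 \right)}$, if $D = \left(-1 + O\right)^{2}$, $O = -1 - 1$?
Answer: $-64$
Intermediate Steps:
$O = -2$ ($O = -1 - 1 = -2$)
$f{\left(l \right)} = l$
$D = 9$ ($D = \left(-1 - 2\right)^{2} = \left(-3\right)^{2} = 9$)
$-46 + D f{\left(-2 \right)} = -46 + 9 \left(-2\right) = -46 - 18 = -64$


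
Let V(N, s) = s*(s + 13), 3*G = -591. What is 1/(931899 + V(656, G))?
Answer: 1/968147 ≈ 1.0329e-6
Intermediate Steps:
G = -197 (G = (⅓)*(-591) = -197)
V(N, s) = s*(13 + s)
1/(931899 + V(656, G)) = 1/(931899 - 197*(13 - 197)) = 1/(931899 - 197*(-184)) = 1/(931899 + 36248) = 1/968147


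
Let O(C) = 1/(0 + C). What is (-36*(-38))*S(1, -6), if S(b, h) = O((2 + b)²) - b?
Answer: -1216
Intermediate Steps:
O(C) = 1/C
S(b, h) = (2 + b)⁻² - b (S(b, h) = 1/((2 + b)²) - b = (2 + b)⁻² - b)
(-36*(-38))*S(1, -6) = (-36*(-38))*((2 + 1)⁻² - 1*1) = 1368*(3⁻² - 1) = 1368*(⅑ - 1) = 1368*(-8/9) = -1216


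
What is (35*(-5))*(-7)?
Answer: 1225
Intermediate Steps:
(35*(-5))*(-7) = -175*(-7) = 1225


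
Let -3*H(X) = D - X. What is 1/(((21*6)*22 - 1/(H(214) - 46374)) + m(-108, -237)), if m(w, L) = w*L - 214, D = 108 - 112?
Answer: 138904/3910703219 ≈ 3.5519e-5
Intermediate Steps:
D = -4
H(X) = 4/3 + X/3 (H(X) = -(-4 - X)/3 = 4/3 + X/3)
m(w, L) = -214 + L*w (m(w, L) = L*w - 214 = -214 + L*w)
1/(((21*6)*22 - 1/(H(214) - 46374)) + m(-108, -237)) = 1/(((21*6)*22 - 1/((4/3 + (1/3)*214) - 46374)) + (-214 - 237*(-108))) = 1/((126*22 - 1/((4/3 + 214/3) - 46374)) + (-214 + 25596)) = 1/((2772 - 1/(218/3 - 46374)) + 25382) = 1/((2772 - 1/(-138904/3)) + 25382) = 1/((2772 - 1*(-3/138904)) + 25382) = 1/((2772 + 3/138904) + 25382) = 1/(385041891/138904 + 25382) = 1/(3910703219/138904) = 138904/3910703219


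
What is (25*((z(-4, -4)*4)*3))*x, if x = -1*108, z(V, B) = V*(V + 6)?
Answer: 259200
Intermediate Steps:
z(V, B) = V*(6 + V)
x = -108
(25*((z(-4, -4)*4)*3))*x = (25*((-4*(6 - 4)*4)*3))*(-108) = (25*((-4*2*4)*3))*(-108) = (25*(-8*4*3))*(-108) = (25*(-32*3))*(-108) = (25*(-96))*(-108) = -2400*(-108) = 259200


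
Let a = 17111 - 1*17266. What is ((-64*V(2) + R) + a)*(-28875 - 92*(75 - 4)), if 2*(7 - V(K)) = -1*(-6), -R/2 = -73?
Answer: 9382855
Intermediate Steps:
R = 146 (R = -2*(-73) = 146)
V(K) = 4 (V(K) = 7 - (-1)*(-6)/2 = 7 - 1/2*6 = 7 - 3 = 4)
a = -155 (a = 17111 - 17266 = -155)
((-64*V(2) + R) + a)*(-28875 - 92*(75 - 4)) = ((-64*4 + 146) - 155)*(-28875 - 92*(75 - 4)) = ((-256 + 146) - 155)*(-28875 - 92*71) = (-110 - 155)*(-28875 - 6532) = -265*(-35407) = 9382855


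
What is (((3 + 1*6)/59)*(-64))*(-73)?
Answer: 42048/59 ≈ 712.68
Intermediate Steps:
(((3 + 1*6)/59)*(-64))*(-73) = (((3 + 6)*(1/59))*(-64))*(-73) = ((9*(1/59))*(-64))*(-73) = ((9/59)*(-64))*(-73) = -576/59*(-73) = 42048/59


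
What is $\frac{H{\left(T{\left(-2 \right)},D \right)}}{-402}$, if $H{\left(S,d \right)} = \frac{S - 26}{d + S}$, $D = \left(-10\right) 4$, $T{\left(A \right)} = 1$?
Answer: $- \frac{25}{15678} \approx -0.0015946$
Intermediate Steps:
$D = -40$
$H{\left(S,d \right)} = \frac{-26 + S}{S + d}$
$\frac{H{\left(T{\left(-2 \right)},D \right)}}{-402} = \frac{\frac{1}{1 - 40} \left(-26 + 1\right)}{-402} = \frac{1}{-39} \left(-25\right) \left(- \frac{1}{402}\right) = \left(- \frac{1}{39}\right) \left(-25\right) \left(- \frac{1}{402}\right) = \frac{25}{39} \left(- \frac{1}{402}\right) = - \frac{25}{15678}$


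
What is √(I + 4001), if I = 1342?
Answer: √5343 ≈ 73.096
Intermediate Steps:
√(I + 4001) = √(1342 + 4001) = √5343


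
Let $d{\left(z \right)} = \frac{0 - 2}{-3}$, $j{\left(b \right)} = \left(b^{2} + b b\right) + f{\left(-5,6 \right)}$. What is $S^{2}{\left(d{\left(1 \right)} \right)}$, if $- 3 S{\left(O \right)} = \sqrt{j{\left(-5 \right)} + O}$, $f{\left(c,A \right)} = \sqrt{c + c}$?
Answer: $\frac{152}{27} + \frac{i \sqrt{10}}{9} \approx 5.6296 + 0.35136 i$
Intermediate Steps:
$f{\left(c,A \right)} = \sqrt{2} \sqrt{c}$ ($f{\left(c,A \right)} = \sqrt{2 c} = \sqrt{2} \sqrt{c}$)
$j{\left(b \right)} = 2 b^{2} + i \sqrt{10}$ ($j{\left(b \right)} = \left(b^{2} + b b\right) + \sqrt{2} \sqrt{-5} = \left(b^{2} + b^{2}\right) + \sqrt{2} i \sqrt{5} = 2 b^{2} + i \sqrt{10}$)
$d{\left(z \right)} = \frac{2}{3}$ ($d{\left(z \right)} = \left(0 - 2\right) \left(- \frac{1}{3}\right) = \left(-2\right) \left(- \frac{1}{3}\right) = \frac{2}{3}$)
$S{\left(O \right)} = - \frac{\sqrt{50 + O + i \sqrt{10}}}{3}$ ($S{\left(O \right)} = - \frac{\sqrt{\left(2 \left(-5\right)^{2} + i \sqrt{10}\right) + O}}{3} = - \frac{\sqrt{\left(2 \cdot 25 + i \sqrt{10}\right) + O}}{3} = - \frac{\sqrt{\left(50 + i \sqrt{10}\right) + O}}{3} = - \frac{\sqrt{50 + O + i \sqrt{10}}}{3}$)
$S^{2}{\left(d{\left(1 \right)} \right)} = \left(- \frac{\sqrt{50 + \frac{2}{3} + i \sqrt{10}}}{3}\right)^{2} = \left(- \frac{\sqrt{\frac{152}{3} + i \sqrt{10}}}{3}\right)^{2} = \frac{152}{27} + \frac{i \sqrt{10}}{9}$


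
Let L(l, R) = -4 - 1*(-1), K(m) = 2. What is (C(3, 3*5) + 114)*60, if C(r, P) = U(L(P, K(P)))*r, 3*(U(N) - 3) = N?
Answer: 7200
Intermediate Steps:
L(l, R) = -3 (L(l, R) = -4 + 1 = -3)
U(N) = 3 + N/3
C(r, P) = 2*r (C(r, P) = (3 + (⅓)*(-3))*r = (3 - 1)*r = 2*r)
(C(3, 3*5) + 114)*60 = (2*3 + 114)*60 = (6 + 114)*60 = 120*60 = 7200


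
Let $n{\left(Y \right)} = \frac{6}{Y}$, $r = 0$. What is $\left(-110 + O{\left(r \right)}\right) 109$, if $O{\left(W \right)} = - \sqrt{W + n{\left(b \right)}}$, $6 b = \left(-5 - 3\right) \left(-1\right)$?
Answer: $-11990 - \frac{327 \sqrt{2}}{2} \approx -12221.0$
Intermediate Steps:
$b = \frac{4}{3}$ ($b = \frac{\left(-5 - 3\right) \left(-1\right)}{6} = \frac{\left(-8\right) \left(-1\right)}{6} = \frac{1}{6} \cdot 8 = \frac{4}{3} \approx 1.3333$)
$O{\left(W \right)} = - \sqrt{\frac{9}{2} + W}$ ($O{\left(W \right)} = - \sqrt{W + \frac{6}{\frac{4}{3}}} = - \sqrt{W + 6 \cdot \frac{3}{4}} = - \sqrt{W + \frac{9}{2}} = - \sqrt{\frac{9}{2} + W}$)
$\left(-110 + O{\left(r \right)}\right) 109 = \left(-110 - \frac{\sqrt{18 + 4 \cdot 0}}{2}\right) 109 = \left(-110 - \frac{\sqrt{18 + 0}}{2}\right) 109 = \left(-110 - \frac{\sqrt{18}}{2}\right) 109 = \left(-110 - \frac{3 \sqrt{2}}{2}\right) 109 = -11990 - \frac{327 \sqrt{2}}{2}$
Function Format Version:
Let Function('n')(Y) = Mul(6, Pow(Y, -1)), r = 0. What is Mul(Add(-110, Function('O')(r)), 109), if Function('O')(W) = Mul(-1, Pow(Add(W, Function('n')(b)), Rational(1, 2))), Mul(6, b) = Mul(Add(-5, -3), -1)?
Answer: Add(-11990, Mul(Rational(-327, 2), Pow(2, Rational(1, 2)))) ≈ -12221.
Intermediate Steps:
b = Rational(4, 3) (b = Mul(Rational(1, 6), Mul(Add(-5, -3), -1)) = Mul(Rational(1, 6), Mul(-8, -1)) = Mul(Rational(1, 6), 8) = Rational(4, 3) ≈ 1.3333)
Function('O')(W) = Mul(-1, Pow(Add(Rational(9, 2), W), Rational(1, 2))) (Function('O')(W) = Mul(-1, Pow(Add(W, Mul(6, Pow(Rational(4, 3), -1))), Rational(1, 2))) = Mul(-1, Pow(Add(W, Mul(6, Rational(3, 4))), Rational(1, 2))) = Mul(-1, Pow(Add(W, Rational(9, 2)), Rational(1, 2))) = Mul(-1, Pow(Add(Rational(9, 2), W), Rational(1, 2))))
Mul(Add(-110, Function('O')(r)), 109) = Mul(Add(-110, Mul(Rational(-1, 2), Pow(Add(18, Mul(4, 0)), Rational(1, 2)))), 109) = Mul(Add(-110, Mul(Rational(-1, 2), Pow(Add(18, 0), Rational(1, 2)))), 109) = Mul(Add(-110, Mul(Rational(-1, 2), Pow(18, Rational(1, 2)))), 109) = Mul(Add(-110, Mul(Rational(-1, 2), Mul(3, Pow(2, Rational(1, 2))))), 109) = Mul(Add(-110, Mul(Rational(-3, 2), Pow(2, Rational(1, 2)))), 109) = Add(-11990, Mul(Rational(-327, 2), Pow(2, Rational(1, 2))))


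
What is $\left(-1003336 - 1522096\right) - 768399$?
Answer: $-3293831$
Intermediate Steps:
$\left(-1003336 - 1522096\right) - 768399 = -2525432 - 768399 = -3293831$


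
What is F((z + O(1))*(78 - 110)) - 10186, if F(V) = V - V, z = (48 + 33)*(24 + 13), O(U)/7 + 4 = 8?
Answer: -10186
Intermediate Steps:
O(U) = 28 (O(U) = -28 + 7*8 = -28 + 56 = 28)
z = 2997 (z = 81*37 = 2997)
F(V) = 0
F((z + O(1))*(78 - 110)) - 10186 = 0 - 10186 = -10186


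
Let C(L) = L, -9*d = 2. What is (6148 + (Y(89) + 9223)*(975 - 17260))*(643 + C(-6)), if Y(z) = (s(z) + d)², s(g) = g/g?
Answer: -7749882733684/81 ≈ -9.5678e+10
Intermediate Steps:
d = -2/9 (d = -⅑*2 = -2/9 ≈ -0.22222)
s(g) = 1
Y(z) = 49/81 (Y(z) = (1 - 2/9)² = (7/9)² = 49/81)
(6148 + (Y(89) + 9223)*(975 - 17260))*(643 + C(-6)) = (6148 + (49/81 + 9223)*(975 - 17260))*(643 - 6) = (6148 + (747112/81)*(-16285))*637 = (6148 - 12166718920/81)*637 = -12166220932/81*637 = -7749882733684/81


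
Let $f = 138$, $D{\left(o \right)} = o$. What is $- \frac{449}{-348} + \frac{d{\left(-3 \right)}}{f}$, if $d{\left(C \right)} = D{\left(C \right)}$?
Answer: $\frac{10153}{8004} \approx 1.2685$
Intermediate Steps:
$d{\left(C \right)} = C$
$- \frac{449}{-348} + \frac{d{\left(-3 \right)}}{f} = - \frac{449}{-348} - \frac{3}{138} = \left(-449\right) \left(- \frac{1}{348}\right) - \frac{1}{46} = \frac{449}{348} - \frac{1}{46} = \frac{10153}{8004}$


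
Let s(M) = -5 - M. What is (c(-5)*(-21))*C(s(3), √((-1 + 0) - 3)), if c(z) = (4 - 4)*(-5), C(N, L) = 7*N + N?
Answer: 0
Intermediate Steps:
C(N, L) = 8*N
c(z) = 0 (c(z) = 0*(-5) = 0)
(c(-5)*(-21))*C(s(3), √((-1 + 0) - 3)) = (0*(-21))*(8*(-5 - 1*3)) = 0*(8*(-5 - 3)) = 0*(8*(-8)) = 0*(-64) = 0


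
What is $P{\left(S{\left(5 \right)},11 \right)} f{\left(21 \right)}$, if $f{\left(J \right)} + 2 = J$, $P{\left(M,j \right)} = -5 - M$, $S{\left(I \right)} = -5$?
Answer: $0$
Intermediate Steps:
$f{\left(J \right)} = -2 + J$
$P{\left(S{\left(5 \right)},11 \right)} f{\left(21 \right)} = \left(-5 - -5\right) \left(-2 + 21\right) = \left(-5 + 5\right) 19 = 0 \cdot 19 = 0$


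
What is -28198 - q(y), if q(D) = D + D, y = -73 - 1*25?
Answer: -28002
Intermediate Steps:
y = -98 (y = -73 - 25 = -98)
q(D) = 2*D
-28198 - q(y) = -28198 - 2*(-98) = -28198 - 1*(-196) = -28198 + 196 = -28002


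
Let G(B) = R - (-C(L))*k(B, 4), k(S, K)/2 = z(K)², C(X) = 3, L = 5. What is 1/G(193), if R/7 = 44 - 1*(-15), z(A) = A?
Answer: 1/509 ≈ 0.0019646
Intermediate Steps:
k(S, K) = 2*K²
R = 413 (R = 7*(44 - 1*(-15)) = 7*(44 + 15) = 7*59 = 413)
G(B) = 509 (G(B) = 413 - (-1*3)*2*4² = 413 - (-3)*2*16 = 413 - (-3)*32 = 413 - 1*(-96) = 413 + 96 = 509)
1/G(193) = 1/509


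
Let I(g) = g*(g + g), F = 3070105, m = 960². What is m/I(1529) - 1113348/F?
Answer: -1188126217668/7177417343305 ≈ -0.16554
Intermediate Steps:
m = 921600
I(g) = 2*g² (I(g) = g*(2*g) = 2*g²)
m/I(1529) - 1113348/F = 921600/((2*1529²)) - 1113348/3070105 = 921600/((2*2337841)) - 1113348*1/3070105 = 921600/4675682 - 1113348/3070105 = 921600*(1/4675682) - 1113348/3070105 = 460800/2337841 - 1113348/3070105 = -1188126217668/7177417343305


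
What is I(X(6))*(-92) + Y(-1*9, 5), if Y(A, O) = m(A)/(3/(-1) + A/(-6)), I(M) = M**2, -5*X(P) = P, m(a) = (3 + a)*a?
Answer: -4212/25 ≈ -168.48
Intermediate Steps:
m(a) = a*(3 + a)
X(P) = -P/5
Y(A, O) = A*(3 + A)/(-3 - A/6) (Y(A, O) = (A*(3 + A))/(3/(-1) + A/(-6)) = (A*(3 + A))/(3*(-1) + A*(-1/6)) = (A*(3 + A))/(-3 - A/6) = A*(3 + A)/(-3 - A/6))
I(X(6))*(-92) + Y(-1*9, 5) = (-1/5*6)**2*(-92) - 6*(-1*9)*(3 - 1*9)/(18 - 1*9) = (-6/5)**2*(-92) - 6*(-9)*(3 - 9)/(18 - 9) = (36/25)*(-92) - 6*(-9)*(-6)/9 = -3312/25 - 6*(-9)*1/9*(-6) = -3312/25 - 36 = -4212/25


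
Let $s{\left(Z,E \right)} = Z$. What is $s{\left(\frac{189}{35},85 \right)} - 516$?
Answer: $- \frac{2553}{5} \approx -510.6$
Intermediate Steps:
$s{\left(\frac{189}{35},85 \right)} - 516 = \frac{189}{35} - 516 = 189 \cdot \frac{1}{35} - 516 = \frac{27}{5} - 516 = - \frac{2553}{5}$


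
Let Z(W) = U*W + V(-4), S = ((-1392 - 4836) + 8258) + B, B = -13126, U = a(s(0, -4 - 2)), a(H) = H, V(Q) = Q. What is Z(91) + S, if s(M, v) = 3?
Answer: -10827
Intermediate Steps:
U = 3
S = -11096 (S = ((-1392 - 4836) + 8258) - 13126 = (-6228 + 8258) - 13126 = 2030 - 13126 = -11096)
Z(W) = -4 + 3*W (Z(W) = 3*W - 4 = -4 + 3*W)
Z(91) + S = (-4 + 3*91) - 11096 = (-4 + 273) - 11096 = 269 - 11096 = -10827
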